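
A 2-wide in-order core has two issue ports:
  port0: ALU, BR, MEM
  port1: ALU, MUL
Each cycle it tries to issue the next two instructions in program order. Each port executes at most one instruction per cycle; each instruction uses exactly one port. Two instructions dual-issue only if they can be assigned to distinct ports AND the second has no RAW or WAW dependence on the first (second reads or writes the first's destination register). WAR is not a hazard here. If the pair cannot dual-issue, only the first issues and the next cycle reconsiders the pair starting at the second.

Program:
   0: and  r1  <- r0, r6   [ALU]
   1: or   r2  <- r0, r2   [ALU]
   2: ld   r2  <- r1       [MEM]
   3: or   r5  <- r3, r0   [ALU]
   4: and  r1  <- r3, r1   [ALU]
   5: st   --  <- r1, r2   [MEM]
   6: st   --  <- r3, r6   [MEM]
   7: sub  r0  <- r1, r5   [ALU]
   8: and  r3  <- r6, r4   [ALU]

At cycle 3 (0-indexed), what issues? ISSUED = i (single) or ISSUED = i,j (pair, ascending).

0. and.ALU or.ALU @i0,i1  | dual
1. ld.MEM or.ALU @i2,i3  | dual
2. and.ALU @i4  | RAW r1
3. st.MEM @i5  | no-port MEM/MEM
4. st.MEM sub.ALU @i6,i7  | dual
5. and.ALU @i8  | tail

ISSUED = 5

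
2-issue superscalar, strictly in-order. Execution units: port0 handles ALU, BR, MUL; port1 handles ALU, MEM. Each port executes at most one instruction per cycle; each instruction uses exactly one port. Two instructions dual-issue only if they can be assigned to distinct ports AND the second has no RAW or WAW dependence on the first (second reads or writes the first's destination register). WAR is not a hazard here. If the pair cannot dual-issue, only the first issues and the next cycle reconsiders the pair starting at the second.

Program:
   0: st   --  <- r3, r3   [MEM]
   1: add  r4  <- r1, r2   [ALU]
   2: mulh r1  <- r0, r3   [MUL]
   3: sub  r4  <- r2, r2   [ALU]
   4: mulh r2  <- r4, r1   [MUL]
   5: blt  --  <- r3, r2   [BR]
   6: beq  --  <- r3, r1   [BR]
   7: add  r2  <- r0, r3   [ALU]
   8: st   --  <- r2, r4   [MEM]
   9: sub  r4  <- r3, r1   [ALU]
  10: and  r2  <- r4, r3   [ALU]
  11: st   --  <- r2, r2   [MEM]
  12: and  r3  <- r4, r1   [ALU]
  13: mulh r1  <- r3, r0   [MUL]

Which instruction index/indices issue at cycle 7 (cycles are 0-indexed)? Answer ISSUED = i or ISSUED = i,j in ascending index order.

  cy0 -> i0/i1 (st.MEM/add.ALU) pair
  cy1 -> i2/i3 (mulh.MUL/sub.ALU) pair
  cy2 -> i4 (mulh.MUL) no-port MUL/BR
  cy3 -> i5 (blt.BR) no-port BR/BR
  cy4 -> i6/i7 (beq.BR/add.ALU) pair
  cy5 -> i8/i9 (st.MEM/sub.ALU) pair
  cy6 -> i10 (and.ALU) RAW r2
  cy7 -> i11/i12 (st.MEM/and.ALU) pair
  cy8 -> i13 (mulh.MUL) tail

ISSUED = 11,12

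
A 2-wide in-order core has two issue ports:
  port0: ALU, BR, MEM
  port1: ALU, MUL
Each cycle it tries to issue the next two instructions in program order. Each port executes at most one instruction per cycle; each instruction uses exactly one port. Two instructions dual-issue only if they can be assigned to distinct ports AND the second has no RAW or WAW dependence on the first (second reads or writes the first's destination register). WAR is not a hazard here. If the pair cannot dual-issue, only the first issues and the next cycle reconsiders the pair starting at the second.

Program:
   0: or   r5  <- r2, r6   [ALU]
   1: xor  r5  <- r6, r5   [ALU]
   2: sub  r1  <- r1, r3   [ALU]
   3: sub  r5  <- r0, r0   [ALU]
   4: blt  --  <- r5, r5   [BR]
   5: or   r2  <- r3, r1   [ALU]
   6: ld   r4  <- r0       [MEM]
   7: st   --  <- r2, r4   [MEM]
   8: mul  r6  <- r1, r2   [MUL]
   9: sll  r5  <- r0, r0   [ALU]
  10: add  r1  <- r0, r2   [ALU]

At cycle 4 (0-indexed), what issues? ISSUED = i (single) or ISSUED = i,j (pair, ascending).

ISSUED = 6

0. or.ALU @i0  | RAW+WAW r5
1. xor.ALU/sub.ALU @i1,i2  | pair
2. sub.ALU @i3  | RAW r5
3. blt.BR/or.ALU @i4,i5  | pair
4. ld.MEM @i6  | no-port MEM/MEM
5. st.MEM/mul.MUL @i7,i8  | pair
6. sll.ALU/add.ALU @i9,i10  | pair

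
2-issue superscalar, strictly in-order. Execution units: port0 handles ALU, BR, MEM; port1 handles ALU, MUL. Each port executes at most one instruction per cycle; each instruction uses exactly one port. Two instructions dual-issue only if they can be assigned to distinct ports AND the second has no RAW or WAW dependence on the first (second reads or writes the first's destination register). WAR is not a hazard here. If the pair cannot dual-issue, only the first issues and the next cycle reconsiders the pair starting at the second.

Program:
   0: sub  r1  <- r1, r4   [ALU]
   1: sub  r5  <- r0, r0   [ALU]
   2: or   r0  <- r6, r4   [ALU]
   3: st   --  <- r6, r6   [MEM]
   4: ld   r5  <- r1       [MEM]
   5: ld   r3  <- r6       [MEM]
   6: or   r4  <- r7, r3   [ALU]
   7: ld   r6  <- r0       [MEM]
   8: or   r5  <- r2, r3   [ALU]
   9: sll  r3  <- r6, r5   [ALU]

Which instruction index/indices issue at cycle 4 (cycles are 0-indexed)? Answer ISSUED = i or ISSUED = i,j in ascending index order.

[0] i0,i1  sub.ALU;sub.ALU  -- dual
[1] i2,i3  or.ALU;st.MEM  -- dual
[2] i4  ld.MEM  -- no-port MEM/MEM
[3] i5  ld.MEM  -- RAW r3
[4] i6,i7  or.ALU;ld.MEM  -- dual
[5] i8  or.ALU  -- RAW r5
[6] i9  sll.ALU  -- tail

ISSUED = 6,7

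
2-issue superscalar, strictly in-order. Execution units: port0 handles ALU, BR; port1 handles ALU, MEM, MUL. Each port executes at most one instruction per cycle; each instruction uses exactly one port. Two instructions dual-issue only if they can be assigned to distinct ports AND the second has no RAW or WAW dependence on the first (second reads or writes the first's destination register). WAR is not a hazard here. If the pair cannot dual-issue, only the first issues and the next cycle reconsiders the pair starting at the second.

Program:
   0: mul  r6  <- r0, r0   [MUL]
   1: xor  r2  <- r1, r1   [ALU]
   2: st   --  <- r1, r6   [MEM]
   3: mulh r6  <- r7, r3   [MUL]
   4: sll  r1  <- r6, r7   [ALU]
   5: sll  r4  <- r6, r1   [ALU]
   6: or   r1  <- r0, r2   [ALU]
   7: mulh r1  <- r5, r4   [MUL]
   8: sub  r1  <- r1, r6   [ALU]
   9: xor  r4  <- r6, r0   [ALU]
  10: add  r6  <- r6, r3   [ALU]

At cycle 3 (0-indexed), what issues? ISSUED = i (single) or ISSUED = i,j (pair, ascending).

ISSUED = 4

t=0 i0,i1:mul/xor ; 2-wide
t=1 i2:st ; no-port MEM/MUL
t=2 i3:mulh ; RAW r6
t=3 i4:sll ; RAW r1
t=4 i5,i6:sll/or ; 2-wide
t=5 i7:mulh ; RAW+WAW r1
t=6 i8,i9:sub/xor ; 2-wide
t=7 i10:add ; tail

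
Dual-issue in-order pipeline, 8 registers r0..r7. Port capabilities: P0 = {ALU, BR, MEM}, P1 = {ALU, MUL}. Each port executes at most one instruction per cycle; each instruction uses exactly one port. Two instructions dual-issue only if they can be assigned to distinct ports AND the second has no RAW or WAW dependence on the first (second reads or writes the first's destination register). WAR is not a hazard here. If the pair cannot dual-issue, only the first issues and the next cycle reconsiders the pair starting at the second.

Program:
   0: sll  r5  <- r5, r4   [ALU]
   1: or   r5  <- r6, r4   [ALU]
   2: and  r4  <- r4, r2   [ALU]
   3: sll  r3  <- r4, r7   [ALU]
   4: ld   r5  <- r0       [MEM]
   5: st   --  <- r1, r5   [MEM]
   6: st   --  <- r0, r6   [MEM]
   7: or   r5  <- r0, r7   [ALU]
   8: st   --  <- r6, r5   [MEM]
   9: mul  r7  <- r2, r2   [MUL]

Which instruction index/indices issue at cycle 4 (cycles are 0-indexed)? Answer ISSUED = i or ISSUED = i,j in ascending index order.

#0 head=0: sll.ALU i0 WAW r5
#1 head=1: or.ALU;and.ALU i1&i2 dual
#2 head=3: sll.ALU;ld.MEM i3&i4 dual
#3 head=5: st.MEM i5 no-port MEM/MEM
#4 head=6: st.MEM;or.ALU i6&i7 dual
#5 head=8: st.MEM;mul.MUL i8&i9 dual

ISSUED = 6,7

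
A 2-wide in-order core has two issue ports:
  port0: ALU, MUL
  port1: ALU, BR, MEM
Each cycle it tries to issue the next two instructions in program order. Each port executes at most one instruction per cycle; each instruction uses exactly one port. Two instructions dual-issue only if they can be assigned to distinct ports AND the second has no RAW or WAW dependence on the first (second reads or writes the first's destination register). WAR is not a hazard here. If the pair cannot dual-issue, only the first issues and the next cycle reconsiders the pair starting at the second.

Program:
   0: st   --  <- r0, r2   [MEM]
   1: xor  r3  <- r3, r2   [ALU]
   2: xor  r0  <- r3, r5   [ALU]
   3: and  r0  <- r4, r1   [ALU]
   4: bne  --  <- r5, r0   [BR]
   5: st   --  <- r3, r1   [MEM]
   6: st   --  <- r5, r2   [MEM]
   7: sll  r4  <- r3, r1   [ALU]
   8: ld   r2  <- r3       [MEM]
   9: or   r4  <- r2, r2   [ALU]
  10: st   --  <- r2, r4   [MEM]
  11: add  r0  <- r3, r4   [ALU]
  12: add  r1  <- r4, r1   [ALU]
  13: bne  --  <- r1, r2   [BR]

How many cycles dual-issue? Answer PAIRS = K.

0. st.MEM;xor.ALU @i0+i1  | pair
1. xor.ALU @i2  | WAW r0
2. and.ALU @i3  | RAW r0
3. bne.BR @i4  | no-port BR/MEM
4. st.MEM @i5  | no-port MEM/MEM
5. st.MEM;sll.ALU @i6+i7  | pair
6. ld.MEM @i8  | RAW r2
7. or.ALU @i9  | RAW r4
8. st.MEM;add.ALU @i10+i11  | pair
9. add.ALU @i12  | RAW r1
10. bne.BR @i13  | tail

PAIRS = 3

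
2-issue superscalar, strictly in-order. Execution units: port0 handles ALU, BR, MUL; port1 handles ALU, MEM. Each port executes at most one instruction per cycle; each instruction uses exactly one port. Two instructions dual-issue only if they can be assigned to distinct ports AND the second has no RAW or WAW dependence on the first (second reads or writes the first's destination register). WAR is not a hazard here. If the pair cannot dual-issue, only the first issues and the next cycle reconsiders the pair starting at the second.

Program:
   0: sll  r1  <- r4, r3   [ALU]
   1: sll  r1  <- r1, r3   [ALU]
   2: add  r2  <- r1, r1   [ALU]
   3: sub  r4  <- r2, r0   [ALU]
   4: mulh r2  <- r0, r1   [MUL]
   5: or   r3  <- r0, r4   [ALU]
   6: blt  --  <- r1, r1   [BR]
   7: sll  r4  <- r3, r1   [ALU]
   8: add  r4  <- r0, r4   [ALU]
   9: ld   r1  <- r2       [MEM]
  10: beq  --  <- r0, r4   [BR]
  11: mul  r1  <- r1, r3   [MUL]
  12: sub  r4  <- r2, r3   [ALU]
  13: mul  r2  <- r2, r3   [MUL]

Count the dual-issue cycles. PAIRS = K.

t=0 i0:sll.ALU ; RAW+WAW r1
t=1 i1:sll.ALU ; RAW r1
t=2 i2:add.ALU ; RAW r2
t=3 i3,i4:sub.ALU mulh.MUL ; 2-wide
t=4 i5,i6:or.ALU blt.BR ; 2-wide
t=5 i7:sll.ALU ; RAW+WAW r4
t=6 i8,i9:add.ALU ld.MEM ; 2-wide
t=7 i10:beq.BR ; no-port BR/MUL
t=8 i11,i12:mul.MUL sub.ALU ; 2-wide
t=9 i13:mul.MUL ; tail

PAIRS = 4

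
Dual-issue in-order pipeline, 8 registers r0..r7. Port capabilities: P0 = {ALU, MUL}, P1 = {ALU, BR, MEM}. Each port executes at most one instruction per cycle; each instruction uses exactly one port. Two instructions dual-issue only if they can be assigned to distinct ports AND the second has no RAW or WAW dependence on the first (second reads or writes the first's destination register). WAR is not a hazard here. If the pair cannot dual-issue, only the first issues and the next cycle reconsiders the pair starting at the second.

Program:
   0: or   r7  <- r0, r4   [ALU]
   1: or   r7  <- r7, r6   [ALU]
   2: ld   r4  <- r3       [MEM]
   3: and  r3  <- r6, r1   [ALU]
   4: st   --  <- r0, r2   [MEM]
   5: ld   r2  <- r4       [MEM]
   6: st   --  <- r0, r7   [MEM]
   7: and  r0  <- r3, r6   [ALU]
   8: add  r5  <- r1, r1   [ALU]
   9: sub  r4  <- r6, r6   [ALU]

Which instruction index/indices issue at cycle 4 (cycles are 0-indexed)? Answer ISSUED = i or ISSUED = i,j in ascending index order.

#0 head=0: or i0 RAW+WAW r7
#1 head=1: or/ld i1+i2 pair
#2 head=3: and/st i3+i4 pair
#3 head=5: ld i5 no-port MEM/MEM
#4 head=6: st/and i6+i7 pair
#5 head=8: add/sub i8+i9 pair

ISSUED = 6,7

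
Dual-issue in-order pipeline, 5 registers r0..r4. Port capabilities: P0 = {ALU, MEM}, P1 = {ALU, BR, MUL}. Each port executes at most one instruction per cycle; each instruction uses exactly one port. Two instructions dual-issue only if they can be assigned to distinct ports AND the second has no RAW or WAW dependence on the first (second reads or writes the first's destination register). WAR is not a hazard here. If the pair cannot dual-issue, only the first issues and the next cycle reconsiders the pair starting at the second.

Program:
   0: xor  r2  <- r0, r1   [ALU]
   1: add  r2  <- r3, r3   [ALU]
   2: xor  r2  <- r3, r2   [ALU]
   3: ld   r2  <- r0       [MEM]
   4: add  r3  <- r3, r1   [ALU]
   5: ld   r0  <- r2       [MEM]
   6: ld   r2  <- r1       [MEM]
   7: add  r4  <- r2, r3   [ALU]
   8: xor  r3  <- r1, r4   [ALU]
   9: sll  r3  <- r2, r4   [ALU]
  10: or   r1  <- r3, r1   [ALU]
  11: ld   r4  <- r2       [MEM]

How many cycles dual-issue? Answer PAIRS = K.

c0: i0 xor.ALU  WAW r2
c1: i1 add.ALU  RAW+WAW r2
c2: i2 xor.ALU  WAW r2
c3: i3&i4 ld.MEM+add.ALU  2-wide
c4: i5 ld.MEM  no-port MEM/MEM
c5: i6 ld.MEM  RAW r2
c6: i7 add.ALU  RAW r4
c7: i8 xor.ALU  WAW r3
c8: i9 sll.ALU  RAW r3
c9: i10&i11 or.ALU+ld.MEM  2-wide

PAIRS = 2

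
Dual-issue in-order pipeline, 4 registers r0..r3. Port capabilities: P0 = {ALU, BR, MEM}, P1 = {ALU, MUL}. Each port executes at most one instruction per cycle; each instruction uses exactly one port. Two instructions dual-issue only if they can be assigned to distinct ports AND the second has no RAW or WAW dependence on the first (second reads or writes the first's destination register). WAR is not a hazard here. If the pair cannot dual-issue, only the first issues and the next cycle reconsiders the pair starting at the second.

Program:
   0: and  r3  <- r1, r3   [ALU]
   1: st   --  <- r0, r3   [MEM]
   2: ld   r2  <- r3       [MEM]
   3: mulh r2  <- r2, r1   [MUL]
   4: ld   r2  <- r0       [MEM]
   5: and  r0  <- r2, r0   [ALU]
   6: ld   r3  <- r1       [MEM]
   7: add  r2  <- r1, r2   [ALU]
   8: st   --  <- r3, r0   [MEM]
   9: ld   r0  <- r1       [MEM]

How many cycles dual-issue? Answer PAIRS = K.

PAIRS = 2

c0: i0 and  RAW r3
c1: i1 st  no-port MEM/MEM
c2: i2 ld  RAW+WAW r2
c3: i3 mulh  WAW r2
c4: i4 ld  RAW r2
c5: i5&i6 and/ld  pair
c6: i7&i8 add/st  pair
c7: i9 ld  tail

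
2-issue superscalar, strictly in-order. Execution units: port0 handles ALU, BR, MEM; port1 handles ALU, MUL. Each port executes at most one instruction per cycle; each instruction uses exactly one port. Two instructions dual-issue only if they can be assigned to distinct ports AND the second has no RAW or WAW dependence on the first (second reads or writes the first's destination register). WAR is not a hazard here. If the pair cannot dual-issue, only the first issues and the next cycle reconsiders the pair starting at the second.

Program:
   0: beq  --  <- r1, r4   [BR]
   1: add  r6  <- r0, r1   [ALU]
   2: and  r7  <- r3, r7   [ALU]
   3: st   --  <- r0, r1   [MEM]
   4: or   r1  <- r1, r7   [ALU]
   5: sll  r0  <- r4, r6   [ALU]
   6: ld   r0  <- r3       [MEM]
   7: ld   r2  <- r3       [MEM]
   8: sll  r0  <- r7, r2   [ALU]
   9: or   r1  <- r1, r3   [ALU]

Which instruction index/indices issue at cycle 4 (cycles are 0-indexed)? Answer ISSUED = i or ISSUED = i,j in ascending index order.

c0: i0&i1 beq.BR;add.ALU  dual
c1: i2&i3 and.ALU;st.MEM  dual
c2: i4&i5 or.ALU;sll.ALU  dual
c3: i6 ld.MEM  no-port MEM/MEM
c4: i7 ld.MEM  RAW r2
c5: i8&i9 sll.ALU;or.ALU  dual

ISSUED = 7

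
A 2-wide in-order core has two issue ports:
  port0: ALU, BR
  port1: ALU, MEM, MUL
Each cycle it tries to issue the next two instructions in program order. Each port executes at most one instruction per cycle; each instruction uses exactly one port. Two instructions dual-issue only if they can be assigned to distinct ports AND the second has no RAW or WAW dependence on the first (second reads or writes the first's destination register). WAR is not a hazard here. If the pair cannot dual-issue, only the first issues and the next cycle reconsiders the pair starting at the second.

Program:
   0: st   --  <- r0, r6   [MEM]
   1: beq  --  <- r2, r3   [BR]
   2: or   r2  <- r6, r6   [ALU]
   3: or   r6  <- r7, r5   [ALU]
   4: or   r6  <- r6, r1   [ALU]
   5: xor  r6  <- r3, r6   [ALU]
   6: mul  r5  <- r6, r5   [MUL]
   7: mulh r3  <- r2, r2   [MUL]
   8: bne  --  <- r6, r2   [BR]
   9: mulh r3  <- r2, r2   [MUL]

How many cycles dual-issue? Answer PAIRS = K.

  cy0 -> i0,i1 (st.MEM;beq.BR) 2-wide
  cy1 -> i2,i3 (or.ALU;or.ALU) 2-wide
  cy2 -> i4 (or.ALU) RAW+WAW r6
  cy3 -> i5 (xor.ALU) RAW r6
  cy4 -> i6 (mul.MUL) no-port MUL/MUL
  cy5 -> i7,i8 (mulh.MUL;bne.BR) 2-wide
  cy6 -> i9 (mulh.MUL) tail

PAIRS = 3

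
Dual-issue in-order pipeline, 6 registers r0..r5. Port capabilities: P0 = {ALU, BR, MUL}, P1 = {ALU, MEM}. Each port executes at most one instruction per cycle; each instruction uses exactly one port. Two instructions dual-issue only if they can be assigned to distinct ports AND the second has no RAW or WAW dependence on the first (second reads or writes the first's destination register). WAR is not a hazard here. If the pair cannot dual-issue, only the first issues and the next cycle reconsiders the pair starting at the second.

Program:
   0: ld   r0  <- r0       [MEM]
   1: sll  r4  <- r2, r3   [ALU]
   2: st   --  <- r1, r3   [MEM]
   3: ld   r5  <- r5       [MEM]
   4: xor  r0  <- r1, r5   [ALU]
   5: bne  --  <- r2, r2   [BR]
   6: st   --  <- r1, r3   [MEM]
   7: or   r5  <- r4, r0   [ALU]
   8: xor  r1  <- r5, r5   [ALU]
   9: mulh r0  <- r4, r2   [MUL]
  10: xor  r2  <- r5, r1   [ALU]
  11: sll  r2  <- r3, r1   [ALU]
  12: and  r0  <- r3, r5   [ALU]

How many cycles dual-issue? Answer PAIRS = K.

0. ld;sll @i0,i1  | dual
1. st @i2  | no-port MEM/MEM
2. ld @i3  | RAW r5
3. xor;bne @i4,i5  | dual
4. st;or @i6,i7  | dual
5. xor;mulh @i8,i9  | dual
6. xor @i10  | WAW r2
7. sll;and @i11,i12  | dual

PAIRS = 5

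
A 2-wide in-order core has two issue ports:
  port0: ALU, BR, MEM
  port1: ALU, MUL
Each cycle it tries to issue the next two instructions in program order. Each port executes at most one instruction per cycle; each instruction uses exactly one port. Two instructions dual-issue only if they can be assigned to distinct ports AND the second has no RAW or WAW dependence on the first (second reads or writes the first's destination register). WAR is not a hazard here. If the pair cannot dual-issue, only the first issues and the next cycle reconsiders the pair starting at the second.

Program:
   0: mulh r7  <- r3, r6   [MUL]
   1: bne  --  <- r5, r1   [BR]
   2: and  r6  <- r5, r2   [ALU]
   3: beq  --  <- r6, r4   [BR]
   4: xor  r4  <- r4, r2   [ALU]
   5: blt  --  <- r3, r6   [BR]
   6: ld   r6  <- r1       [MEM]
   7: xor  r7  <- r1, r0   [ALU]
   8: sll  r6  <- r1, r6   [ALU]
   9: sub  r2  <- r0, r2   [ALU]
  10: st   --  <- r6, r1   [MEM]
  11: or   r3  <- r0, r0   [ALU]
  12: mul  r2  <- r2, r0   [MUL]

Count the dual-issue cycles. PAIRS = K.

PAIRS = 5

c0: i0+i1 mulh+bne  2-wide
c1: i2 and  RAW r6
c2: i3+i4 beq+xor  2-wide
c3: i5 blt  no-port BR/MEM
c4: i6+i7 ld+xor  2-wide
c5: i8+i9 sll+sub  2-wide
c6: i10+i11 st+or  2-wide
c7: i12 mul  tail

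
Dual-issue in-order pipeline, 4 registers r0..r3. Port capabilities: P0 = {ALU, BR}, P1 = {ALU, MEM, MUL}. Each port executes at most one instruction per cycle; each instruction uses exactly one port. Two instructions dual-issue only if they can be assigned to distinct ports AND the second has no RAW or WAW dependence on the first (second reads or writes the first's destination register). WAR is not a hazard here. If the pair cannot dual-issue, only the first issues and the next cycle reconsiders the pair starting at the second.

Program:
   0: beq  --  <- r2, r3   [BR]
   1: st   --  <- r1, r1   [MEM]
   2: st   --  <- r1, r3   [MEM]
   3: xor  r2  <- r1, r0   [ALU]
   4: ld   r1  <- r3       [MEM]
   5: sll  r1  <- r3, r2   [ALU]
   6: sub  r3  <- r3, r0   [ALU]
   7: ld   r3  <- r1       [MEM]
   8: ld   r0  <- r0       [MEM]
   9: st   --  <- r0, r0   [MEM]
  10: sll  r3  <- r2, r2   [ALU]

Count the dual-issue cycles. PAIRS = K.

PAIRS = 4

0. beq.BR+st.MEM @i0+i1  | pair
1. st.MEM+xor.ALU @i2+i3  | pair
2. ld.MEM @i4  | WAW r1
3. sll.ALU+sub.ALU @i5+i6  | pair
4. ld.MEM @i7  | no-port MEM/MEM
5. ld.MEM @i8  | no-port MEM/MEM
6. st.MEM+sll.ALU @i9+i10  | pair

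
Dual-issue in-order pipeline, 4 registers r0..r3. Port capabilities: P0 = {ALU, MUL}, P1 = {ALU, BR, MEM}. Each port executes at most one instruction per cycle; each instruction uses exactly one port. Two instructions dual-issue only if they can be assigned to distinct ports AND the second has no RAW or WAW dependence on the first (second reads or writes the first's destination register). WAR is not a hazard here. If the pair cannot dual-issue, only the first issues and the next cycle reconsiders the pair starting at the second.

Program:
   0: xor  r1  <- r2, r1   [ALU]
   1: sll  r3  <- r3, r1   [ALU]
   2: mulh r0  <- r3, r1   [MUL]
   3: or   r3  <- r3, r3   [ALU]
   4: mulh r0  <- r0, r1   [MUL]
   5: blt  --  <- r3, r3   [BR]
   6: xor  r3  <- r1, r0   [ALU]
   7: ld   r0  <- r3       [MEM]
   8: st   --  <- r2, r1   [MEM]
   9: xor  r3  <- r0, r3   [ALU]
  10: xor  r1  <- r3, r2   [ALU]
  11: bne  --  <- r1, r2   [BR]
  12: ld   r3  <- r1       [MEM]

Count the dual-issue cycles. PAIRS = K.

PAIRS = 3

#0 head=0: xor i0 RAW r1
#1 head=1: sll i1 RAW r3
#2 head=2: mulh/or i2+i3 2-wide
#3 head=4: mulh/blt i4+i5 2-wide
#4 head=6: xor i6 RAW r3
#5 head=7: ld i7 no-port MEM/MEM
#6 head=8: st/xor i8+i9 2-wide
#7 head=10: xor i10 RAW r1
#8 head=11: bne i11 no-port BR/MEM
#9 head=12: ld i12 tail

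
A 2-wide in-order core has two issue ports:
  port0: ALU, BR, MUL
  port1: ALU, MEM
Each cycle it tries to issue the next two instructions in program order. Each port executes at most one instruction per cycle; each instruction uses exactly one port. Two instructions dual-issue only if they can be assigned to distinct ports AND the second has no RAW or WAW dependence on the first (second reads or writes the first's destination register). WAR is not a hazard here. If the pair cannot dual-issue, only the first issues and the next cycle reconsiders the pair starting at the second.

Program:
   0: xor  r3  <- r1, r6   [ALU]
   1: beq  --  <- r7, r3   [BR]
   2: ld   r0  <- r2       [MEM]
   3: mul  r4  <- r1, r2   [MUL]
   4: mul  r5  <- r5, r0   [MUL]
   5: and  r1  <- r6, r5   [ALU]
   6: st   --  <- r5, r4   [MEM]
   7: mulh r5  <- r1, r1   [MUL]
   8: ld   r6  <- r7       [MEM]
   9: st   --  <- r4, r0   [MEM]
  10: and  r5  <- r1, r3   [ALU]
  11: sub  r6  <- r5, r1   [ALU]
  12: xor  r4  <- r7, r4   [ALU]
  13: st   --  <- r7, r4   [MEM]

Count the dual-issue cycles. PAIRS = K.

PAIRS = 5

t=0 i0:xor ; RAW r3
t=1 i1,i2:beq+ld ; dual
t=2 i3:mul ; no-port MUL/MUL
t=3 i4:mul ; RAW r5
t=4 i5,i6:and+st ; dual
t=5 i7,i8:mulh+ld ; dual
t=6 i9,i10:st+and ; dual
t=7 i11,i12:sub+xor ; dual
t=8 i13:st ; tail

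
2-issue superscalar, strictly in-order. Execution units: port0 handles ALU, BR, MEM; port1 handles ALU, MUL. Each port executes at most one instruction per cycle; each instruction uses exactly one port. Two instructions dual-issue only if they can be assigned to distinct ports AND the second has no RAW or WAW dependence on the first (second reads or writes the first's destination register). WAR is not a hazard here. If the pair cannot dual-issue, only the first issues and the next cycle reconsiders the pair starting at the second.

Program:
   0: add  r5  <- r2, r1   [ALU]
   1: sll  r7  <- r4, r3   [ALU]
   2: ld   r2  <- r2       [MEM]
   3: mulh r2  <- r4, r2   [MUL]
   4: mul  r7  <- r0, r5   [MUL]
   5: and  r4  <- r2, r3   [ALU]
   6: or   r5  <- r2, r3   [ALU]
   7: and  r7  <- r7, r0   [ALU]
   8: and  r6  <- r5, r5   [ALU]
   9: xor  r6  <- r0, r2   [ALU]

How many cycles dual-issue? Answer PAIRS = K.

PAIRS = 3

  cy0 -> i0/i1 (add sll) dual
  cy1 -> i2 (ld) RAW+WAW r2
  cy2 -> i3 (mulh) no-port MUL/MUL
  cy3 -> i4/i5 (mul and) dual
  cy4 -> i6/i7 (or and) dual
  cy5 -> i8 (and) WAW r6
  cy6 -> i9 (xor) tail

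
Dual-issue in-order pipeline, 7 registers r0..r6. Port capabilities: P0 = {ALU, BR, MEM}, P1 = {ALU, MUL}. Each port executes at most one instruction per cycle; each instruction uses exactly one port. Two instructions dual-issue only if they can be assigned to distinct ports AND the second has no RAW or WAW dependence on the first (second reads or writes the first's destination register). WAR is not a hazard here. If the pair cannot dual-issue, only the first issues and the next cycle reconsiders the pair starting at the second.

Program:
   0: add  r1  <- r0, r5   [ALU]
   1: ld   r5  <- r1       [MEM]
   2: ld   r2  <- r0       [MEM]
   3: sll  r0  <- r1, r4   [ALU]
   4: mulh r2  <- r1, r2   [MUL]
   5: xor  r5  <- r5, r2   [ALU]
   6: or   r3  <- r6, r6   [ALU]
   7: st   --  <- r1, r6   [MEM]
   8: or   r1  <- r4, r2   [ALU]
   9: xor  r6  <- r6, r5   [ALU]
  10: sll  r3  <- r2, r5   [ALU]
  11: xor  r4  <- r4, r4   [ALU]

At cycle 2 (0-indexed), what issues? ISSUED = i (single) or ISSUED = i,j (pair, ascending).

c0: i0 add.ALU  RAW r1
c1: i1 ld.MEM  no-port MEM/MEM
c2: i2,i3 ld.MEM+sll.ALU  dual
c3: i4 mulh.MUL  RAW r2
c4: i5,i6 xor.ALU+or.ALU  dual
c5: i7,i8 st.MEM+or.ALU  dual
c6: i9,i10 xor.ALU+sll.ALU  dual
c7: i11 xor.ALU  tail

ISSUED = 2,3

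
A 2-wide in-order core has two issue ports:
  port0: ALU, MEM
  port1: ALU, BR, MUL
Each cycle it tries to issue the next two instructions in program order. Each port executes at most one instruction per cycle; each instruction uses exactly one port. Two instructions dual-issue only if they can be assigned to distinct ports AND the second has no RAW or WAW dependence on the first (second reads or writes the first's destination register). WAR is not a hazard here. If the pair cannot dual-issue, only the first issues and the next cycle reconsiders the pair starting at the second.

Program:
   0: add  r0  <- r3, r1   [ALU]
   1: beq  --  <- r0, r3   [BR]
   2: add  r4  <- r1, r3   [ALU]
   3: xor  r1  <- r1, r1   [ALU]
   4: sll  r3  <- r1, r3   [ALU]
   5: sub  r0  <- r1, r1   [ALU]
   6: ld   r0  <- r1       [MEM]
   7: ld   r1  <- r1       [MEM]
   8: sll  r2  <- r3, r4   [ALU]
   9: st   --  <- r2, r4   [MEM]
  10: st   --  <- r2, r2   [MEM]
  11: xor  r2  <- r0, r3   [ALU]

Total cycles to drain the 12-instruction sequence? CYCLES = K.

  cy0 -> i0 (add.ALU) RAW r0
  cy1 -> i1,i2 (beq.BR+add.ALU) pair
  cy2 -> i3 (xor.ALU) RAW r1
  cy3 -> i4,i5 (sll.ALU+sub.ALU) pair
  cy4 -> i6 (ld.MEM) no-port MEM/MEM
  cy5 -> i7,i8 (ld.MEM+sll.ALU) pair
  cy6 -> i9 (st.MEM) no-port MEM/MEM
  cy7 -> i10,i11 (st.MEM+xor.ALU) pair

CYCLES = 8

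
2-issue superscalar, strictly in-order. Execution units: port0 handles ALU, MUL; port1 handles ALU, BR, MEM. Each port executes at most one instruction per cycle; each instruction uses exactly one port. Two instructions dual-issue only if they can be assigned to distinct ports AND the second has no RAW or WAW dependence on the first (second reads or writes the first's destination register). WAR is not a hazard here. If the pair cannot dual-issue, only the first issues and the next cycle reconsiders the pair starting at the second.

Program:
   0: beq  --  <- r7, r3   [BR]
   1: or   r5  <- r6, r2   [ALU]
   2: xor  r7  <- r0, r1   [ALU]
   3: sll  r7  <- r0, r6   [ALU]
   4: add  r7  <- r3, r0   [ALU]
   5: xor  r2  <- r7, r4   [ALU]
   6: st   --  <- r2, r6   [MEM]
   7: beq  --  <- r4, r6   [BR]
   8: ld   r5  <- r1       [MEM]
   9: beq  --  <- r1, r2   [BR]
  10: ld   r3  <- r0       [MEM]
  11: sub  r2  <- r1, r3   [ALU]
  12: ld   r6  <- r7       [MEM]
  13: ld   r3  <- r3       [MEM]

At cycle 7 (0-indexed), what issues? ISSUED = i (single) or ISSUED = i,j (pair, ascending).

ISSUED = 8

[0] i0/i1  beq.BR/or.ALU  -- pair
[1] i2  xor.ALU  -- WAW r7
[2] i3  sll.ALU  -- WAW r7
[3] i4  add.ALU  -- RAW r7
[4] i5  xor.ALU  -- RAW r2
[5] i6  st.MEM  -- no-port MEM/BR
[6] i7  beq.BR  -- no-port BR/MEM
[7] i8  ld.MEM  -- no-port MEM/BR
[8] i9  beq.BR  -- no-port BR/MEM
[9] i10  ld.MEM  -- RAW r3
[10] i11/i12  sub.ALU/ld.MEM  -- pair
[11] i13  ld.MEM  -- tail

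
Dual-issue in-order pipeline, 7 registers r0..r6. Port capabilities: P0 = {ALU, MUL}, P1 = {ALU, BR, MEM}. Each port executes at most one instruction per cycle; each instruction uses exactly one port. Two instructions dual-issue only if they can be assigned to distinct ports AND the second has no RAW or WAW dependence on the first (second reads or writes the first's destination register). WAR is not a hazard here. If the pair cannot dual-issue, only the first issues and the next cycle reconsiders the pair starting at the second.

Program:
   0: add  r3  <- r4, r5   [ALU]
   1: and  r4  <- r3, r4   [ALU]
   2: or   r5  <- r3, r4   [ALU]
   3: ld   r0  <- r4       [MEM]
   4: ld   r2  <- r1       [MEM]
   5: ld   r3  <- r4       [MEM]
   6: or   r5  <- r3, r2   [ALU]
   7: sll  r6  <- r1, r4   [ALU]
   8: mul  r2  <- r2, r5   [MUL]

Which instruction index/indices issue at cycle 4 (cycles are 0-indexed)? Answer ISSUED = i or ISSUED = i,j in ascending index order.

c0: i0 add  RAW r3
c1: i1 and  RAW r4
c2: i2,i3 or ld  pair
c3: i4 ld  no-port MEM/MEM
c4: i5 ld  RAW r3
c5: i6,i7 or sll  pair
c6: i8 mul  tail

ISSUED = 5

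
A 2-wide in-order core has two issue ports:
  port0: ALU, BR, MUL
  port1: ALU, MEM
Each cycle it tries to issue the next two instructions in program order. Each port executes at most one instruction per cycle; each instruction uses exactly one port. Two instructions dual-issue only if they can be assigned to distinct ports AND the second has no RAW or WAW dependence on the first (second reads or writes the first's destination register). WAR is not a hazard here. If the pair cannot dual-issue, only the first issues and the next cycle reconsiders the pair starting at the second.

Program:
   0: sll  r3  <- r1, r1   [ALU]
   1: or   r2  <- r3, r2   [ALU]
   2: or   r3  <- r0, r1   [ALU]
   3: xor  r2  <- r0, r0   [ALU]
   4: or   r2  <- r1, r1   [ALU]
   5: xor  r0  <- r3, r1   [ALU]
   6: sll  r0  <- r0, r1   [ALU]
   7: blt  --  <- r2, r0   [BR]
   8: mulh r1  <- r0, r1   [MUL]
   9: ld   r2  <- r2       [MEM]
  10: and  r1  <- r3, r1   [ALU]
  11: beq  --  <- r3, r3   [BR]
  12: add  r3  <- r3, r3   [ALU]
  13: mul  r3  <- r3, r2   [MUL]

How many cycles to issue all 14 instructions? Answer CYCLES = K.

CYCLES = 10

  cy0 -> i0 (sll.ALU) RAW r3
  cy1 -> i1+i2 (or.ALU;or.ALU) pair
  cy2 -> i3 (xor.ALU) WAW r2
  cy3 -> i4+i5 (or.ALU;xor.ALU) pair
  cy4 -> i6 (sll.ALU) RAW r0
  cy5 -> i7 (blt.BR) no-port BR/MUL
  cy6 -> i8+i9 (mulh.MUL;ld.MEM) pair
  cy7 -> i10+i11 (and.ALU;beq.BR) pair
  cy8 -> i12 (add.ALU) RAW+WAW r3
  cy9 -> i13 (mul.MUL) tail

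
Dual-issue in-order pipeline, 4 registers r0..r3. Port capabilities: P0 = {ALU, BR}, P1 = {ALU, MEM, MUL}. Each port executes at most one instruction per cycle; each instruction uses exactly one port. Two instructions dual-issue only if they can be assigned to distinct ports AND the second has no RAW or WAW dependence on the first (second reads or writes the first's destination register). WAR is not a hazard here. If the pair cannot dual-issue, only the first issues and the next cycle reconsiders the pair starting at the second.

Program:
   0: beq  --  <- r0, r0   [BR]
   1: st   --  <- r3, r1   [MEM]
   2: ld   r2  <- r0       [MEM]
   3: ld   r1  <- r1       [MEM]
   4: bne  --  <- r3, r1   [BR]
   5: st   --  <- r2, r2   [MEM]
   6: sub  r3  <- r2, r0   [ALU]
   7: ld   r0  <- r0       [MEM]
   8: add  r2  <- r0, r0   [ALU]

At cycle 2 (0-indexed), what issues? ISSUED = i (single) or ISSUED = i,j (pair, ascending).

[0] i0/i1  beq+st  -- pair
[1] i2  ld  -- no-port MEM/MEM
[2] i3  ld  -- RAW r1
[3] i4/i5  bne+st  -- pair
[4] i6/i7  sub+ld  -- pair
[5] i8  add  -- tail

ISSUED = 3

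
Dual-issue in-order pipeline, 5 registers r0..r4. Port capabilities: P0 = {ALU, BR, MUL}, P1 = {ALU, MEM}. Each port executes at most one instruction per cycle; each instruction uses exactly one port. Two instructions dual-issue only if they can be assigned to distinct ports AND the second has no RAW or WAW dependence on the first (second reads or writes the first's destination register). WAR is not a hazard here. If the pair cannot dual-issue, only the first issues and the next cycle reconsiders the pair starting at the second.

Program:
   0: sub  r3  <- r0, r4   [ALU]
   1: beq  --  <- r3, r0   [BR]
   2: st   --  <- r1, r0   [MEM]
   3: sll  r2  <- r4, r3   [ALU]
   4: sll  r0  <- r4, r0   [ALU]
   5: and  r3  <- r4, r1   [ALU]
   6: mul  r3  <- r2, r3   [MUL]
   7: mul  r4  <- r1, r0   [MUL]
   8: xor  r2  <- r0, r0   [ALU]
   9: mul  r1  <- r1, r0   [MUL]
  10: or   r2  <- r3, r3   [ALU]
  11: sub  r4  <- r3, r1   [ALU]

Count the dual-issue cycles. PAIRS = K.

[0] i0  sub  -- RAW r3
[1] i1/i2  beq st  -- dual
[2] i3/i4  sll sll  -- dual
[3] i5  and  -- RAW+WAW r3
[4] i6  mul  -- no-port MUL/MUL
[5] i7/i8  mul xor  -- dual
[6] i9/i10  mul or  -- dual
[7] i11  sub  -- tail

PAIRS = 4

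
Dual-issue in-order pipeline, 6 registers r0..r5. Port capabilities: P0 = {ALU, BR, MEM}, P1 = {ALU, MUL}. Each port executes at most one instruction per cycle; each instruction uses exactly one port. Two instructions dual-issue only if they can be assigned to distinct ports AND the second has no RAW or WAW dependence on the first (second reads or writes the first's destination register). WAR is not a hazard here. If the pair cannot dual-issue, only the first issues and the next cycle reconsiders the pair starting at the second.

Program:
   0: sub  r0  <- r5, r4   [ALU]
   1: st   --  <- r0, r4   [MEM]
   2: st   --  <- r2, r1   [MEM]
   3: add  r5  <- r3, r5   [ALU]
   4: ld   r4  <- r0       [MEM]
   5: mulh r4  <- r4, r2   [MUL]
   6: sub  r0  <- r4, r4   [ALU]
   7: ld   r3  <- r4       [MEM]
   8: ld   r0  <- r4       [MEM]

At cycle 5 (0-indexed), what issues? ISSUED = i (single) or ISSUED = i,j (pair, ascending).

ISSUED = 6,7

[0] i0  sub.ALU  -- RAW r0
[1] i1  st.MEM  -- no-port MEM/MEM
[2] i2+i3  st.MEM/add.ALU  -- pair
[3] i4  ld.MEM  -- RAW+WAW r4
[4] i5  mulh.MUL  -- RAW r4
[5] i6+i7  sub.ALU/ld.MEM  -- pair
[6] i8  ld.MEM  -- tail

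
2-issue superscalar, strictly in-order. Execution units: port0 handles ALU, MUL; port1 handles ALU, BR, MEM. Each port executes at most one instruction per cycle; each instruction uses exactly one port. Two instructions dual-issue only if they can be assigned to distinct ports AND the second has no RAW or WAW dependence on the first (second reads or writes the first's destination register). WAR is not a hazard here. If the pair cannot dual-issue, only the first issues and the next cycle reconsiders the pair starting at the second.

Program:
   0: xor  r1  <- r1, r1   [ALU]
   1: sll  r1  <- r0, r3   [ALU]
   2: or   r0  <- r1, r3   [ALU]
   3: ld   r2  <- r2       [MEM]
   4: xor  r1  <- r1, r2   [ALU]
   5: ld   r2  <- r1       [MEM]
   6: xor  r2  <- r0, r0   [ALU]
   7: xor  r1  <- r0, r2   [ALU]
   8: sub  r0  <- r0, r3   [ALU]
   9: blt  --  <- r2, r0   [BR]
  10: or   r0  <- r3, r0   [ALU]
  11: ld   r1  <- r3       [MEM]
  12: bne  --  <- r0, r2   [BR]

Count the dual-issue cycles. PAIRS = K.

  cy0 -> i0 (xor.ALU) WAW r1
  cy1 -> i1 (sll.ALU) RAW r1
  cy2 -> i2+i3 (or.ALU/ld.MEM) pair
  cy3 -> i4 (xor.ALU) RAW r1
  cy4 -> i5 (ld.MEM) WAW r2
  cy5 -> i6 (xor.ALU) RAW r2
  cy6 -> i7+i8 (xor.ALU/sub.ALU) pair
  cy7 -> i9+i10 (blt.BR/or.ALU) pair
  cy8 -> i11 (ld.MEM) no-port MEM/BR
  cy9 -> i12 (bne.BR) tail

PAIRS = 3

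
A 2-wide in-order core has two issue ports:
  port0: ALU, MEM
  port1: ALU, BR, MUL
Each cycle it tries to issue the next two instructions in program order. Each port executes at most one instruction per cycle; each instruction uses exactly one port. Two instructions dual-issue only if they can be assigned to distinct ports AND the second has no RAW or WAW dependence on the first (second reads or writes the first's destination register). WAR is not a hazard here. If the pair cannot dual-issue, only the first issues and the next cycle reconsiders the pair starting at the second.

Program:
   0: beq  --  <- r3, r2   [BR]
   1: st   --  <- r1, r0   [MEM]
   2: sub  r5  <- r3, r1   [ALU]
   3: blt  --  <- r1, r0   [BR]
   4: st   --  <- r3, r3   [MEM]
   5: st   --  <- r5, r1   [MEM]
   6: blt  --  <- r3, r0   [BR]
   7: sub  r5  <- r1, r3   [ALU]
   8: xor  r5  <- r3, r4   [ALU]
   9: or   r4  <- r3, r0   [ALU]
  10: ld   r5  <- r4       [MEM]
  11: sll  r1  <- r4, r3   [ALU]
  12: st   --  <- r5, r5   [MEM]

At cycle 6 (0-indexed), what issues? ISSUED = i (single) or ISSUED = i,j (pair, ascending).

c0: i0,i1 beq/st  dual
c1: i2,i3 sub/blt  dual
c2: i4 st  no-port MEM/MEM
c3: i5,i6 st/blt  dual
c4: i7 sub  WAW r5
c5: i8,i9 xor/or  dual
c6: i10,i11 ld/sll  dual
c7: i12 st  tail

ISSUED = 10,11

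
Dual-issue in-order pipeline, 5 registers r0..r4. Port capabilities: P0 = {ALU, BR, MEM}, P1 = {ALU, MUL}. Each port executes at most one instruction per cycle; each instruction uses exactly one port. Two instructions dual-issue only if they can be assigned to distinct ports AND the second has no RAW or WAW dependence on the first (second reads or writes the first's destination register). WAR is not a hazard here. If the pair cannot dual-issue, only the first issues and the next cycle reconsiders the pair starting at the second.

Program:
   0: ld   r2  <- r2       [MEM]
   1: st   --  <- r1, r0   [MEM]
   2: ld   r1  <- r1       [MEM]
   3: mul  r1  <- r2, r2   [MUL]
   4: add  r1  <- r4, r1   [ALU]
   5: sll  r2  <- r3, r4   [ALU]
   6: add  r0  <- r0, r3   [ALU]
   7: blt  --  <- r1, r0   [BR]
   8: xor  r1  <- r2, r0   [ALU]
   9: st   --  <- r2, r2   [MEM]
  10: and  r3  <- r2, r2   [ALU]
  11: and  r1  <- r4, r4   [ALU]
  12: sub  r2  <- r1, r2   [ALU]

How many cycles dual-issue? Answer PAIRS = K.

PAIRS = 3

c0: i0 ld.MEM  no-port MEM/MEM
c1: i1 st.MEM  no-port MEM/MEM
c2: i2 ld.MEM  WAW r1
c3: i3 mul.MUL  RAW+WAW r1
c4: i4,i5 add.ALU sll.ALU  dual
c5: i6 add.ALU  RAW r0
c6: i7,i8 blt.BR xor.ALU  dual
c7: i9,i10 st.MEM and.ALU  dual
c8: i11 and.ALU  RAW r1
c9: i12 sub.ALU  tail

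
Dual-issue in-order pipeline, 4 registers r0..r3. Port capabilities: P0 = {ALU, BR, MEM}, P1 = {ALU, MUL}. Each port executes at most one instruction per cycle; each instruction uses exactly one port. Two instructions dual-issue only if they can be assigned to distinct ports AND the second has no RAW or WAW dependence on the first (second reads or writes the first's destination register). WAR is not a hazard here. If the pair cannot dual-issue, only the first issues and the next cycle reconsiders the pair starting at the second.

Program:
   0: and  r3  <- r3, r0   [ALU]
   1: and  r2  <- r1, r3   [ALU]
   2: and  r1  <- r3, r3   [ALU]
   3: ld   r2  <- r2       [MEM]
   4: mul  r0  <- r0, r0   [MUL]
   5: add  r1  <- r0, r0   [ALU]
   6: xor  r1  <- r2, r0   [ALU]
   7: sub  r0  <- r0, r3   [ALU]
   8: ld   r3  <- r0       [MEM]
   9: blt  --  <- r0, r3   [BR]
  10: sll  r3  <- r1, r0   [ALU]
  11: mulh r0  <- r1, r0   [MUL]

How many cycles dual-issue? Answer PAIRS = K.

#0 head=0: and i0 RAW r3
#1 head=1: and;and i1&i2 pair
#2 head=3: ld;mul i3&i4 pair
#3 head=5: add i5 WAW r1
#4 head=6: xor;sub i6&i7 pair
#5 head=8: ld i8 no-port MEM/BR
#6 head=9: blt;sll i9&i10 pair
#7 head=11: mulh i11 tail

PAIRS = 4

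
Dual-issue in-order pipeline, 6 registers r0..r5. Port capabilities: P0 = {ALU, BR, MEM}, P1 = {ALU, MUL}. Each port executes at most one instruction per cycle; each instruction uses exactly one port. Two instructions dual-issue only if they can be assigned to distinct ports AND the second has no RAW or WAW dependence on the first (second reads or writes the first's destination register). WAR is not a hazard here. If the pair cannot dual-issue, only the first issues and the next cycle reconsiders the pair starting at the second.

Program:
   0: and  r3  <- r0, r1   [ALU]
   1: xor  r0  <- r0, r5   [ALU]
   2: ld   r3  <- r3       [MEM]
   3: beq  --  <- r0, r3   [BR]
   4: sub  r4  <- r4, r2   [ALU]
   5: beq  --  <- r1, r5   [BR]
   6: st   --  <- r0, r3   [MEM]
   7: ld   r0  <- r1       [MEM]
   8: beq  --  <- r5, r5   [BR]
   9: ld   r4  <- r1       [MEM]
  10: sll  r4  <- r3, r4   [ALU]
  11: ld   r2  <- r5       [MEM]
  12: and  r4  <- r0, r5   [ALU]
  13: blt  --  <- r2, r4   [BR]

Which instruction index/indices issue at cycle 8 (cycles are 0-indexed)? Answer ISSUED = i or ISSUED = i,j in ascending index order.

ISSUED = 10,11

  cy0 -> i0/i1 (and xor) 2-wide
  cy1 -> i2 (ld) no-port MEM/BR
  cy2 -> i3/i4 (beq sub) 2-wide
  cy3 -> i5 (beq) no-port BR/MEM
  cy4 -> i6 (st) no-port MEM/MEM
  cy5 -> i7 (ld) no-port MEM/BR
  cy6 -> i8 (beq) no-port BR/MEM
  cy7 -> i9 (ld) RAW+WAW r4
  cy8 -> i10/i11 (sll ld) 2-wide
  cy9 -> i12 (and) RAW r4
  cy10 -> i13 (blt) tail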